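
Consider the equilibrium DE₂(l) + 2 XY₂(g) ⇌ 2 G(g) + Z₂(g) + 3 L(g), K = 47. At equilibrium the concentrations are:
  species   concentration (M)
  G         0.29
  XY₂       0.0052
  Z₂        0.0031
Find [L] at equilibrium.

[L] = 1.7 M

(DE₂ is a pure liquid — omitted from K.)
At equilibrium, K = [G]²·[Z₂]·[L]³ / [XY₂]² = 47.
(0.29)²·(0.0031)·([L])³ / (0.0052)² = 47
[L]³ = 4.87 ⇒ [L] = 1.7 M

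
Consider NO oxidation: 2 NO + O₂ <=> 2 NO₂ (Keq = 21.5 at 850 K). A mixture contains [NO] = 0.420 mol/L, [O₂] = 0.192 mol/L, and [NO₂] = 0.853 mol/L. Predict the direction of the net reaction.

Q = [NO₂]² / ([NO]²·[O₂]) = (0.853)² / ((0.420)²·(0.192)) = 21.5
Q = 21.5 = Keq, so the system is already at equilibrium.

at equilibrium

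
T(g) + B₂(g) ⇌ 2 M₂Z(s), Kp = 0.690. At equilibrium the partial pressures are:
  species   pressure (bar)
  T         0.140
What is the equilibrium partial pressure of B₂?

(M₂Z is a pure solid — omitted from Kp.)
At equilibrium, Kp = 1 / (P(T)·P(B₂)) = 0.690.
1 / ((0.140)·(P(B₂))) = 0.690
P(B₂) = 10.4 bar

P(B₂) = 10.4 bar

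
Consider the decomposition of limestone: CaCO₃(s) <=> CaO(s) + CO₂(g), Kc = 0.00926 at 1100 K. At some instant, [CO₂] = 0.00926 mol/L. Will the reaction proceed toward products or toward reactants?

at equilibrium

(CaCO₃, CaO are pure solids — omitted from Qc.)
Qc = [CO₂] = 0.00926
Qc = 0.00926 = Kc, so the system is already at equilibrium.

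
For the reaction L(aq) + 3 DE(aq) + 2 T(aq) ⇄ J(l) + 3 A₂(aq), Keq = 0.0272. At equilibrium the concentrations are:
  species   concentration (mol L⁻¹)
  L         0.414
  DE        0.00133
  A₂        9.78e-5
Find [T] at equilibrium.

(J is a pure liquid — omitted from Keq.)
At equilibrium, Keq = [A₂]³ / ([L]·[DE]³·[T]²) = 0.0272.
(9.78e-5)³ / ((0.414)·(0.00133)³·([T])²) = 0.0272
[T]² = 0.0353 ⇒ [T] = 0.188 mol L⁻¹

[T] = 0.188 mol L⁻¹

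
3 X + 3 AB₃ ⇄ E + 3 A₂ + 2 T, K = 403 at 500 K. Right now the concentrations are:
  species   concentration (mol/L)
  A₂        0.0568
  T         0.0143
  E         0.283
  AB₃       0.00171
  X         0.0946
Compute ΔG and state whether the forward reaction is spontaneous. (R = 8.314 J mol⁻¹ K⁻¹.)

ΔG = 7.60 kJ/mol; the forward reaction is non-spontaneous

Q = [E]·[A₂]³·[T]² / ([X]³·[AB₃]³) = (0.283)·(0.0568)³·(0.0143)² / ((0.0946)³·(0.00171)³) = 2510
ΔG = RT ln(Q/K) = (8.314 J mol⁻¹ K⁻¹)(500 K) × ln(2510/403)
   = (4.157 kJ/mol)(1.829) = 7.60 kJ/mol
ΔG > 0, so the forward reaction is non-spontaneous (proceeds in reverse).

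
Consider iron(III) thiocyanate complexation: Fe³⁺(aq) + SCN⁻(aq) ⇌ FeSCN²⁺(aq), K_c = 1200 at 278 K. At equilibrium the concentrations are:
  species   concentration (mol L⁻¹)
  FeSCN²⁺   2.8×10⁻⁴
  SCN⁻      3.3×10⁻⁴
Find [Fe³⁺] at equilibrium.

At equilibrium, K_c = [FeSCN²⁺] / ([Fe³⁺]·[SCN⁻]) = 1200.
(2.8×10⁻⁴) / (([Fe³⁺])·(3.3×10⁻⁴)) = 1200
[Fe³⁺] = 7.07×10⁻⁴ = 7.1×10⁻⁴ mol L⁻¹

[Fe³⁺] = 7.1×10⁻⁴ mol L⁻¹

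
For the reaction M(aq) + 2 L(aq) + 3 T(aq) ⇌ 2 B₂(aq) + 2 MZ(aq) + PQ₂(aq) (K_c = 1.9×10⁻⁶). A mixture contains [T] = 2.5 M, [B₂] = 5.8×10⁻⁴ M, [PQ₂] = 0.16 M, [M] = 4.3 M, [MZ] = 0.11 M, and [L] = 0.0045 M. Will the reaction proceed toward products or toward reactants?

to the right

Q_c = [B₂]²·[MZ]²·[PQ₂] / ([M]·[L]²·[T]³) = (5.8×10⁻⁴)²·(0.11)²·(0.16) / ((4.3)·(0.0045)²·(2.5)³) = 4.8×10⁻⁷
Q_c = 4.8×10⁻⁷ < K_c = 1.9×10⁻⁶, so the forward reaction proceeds.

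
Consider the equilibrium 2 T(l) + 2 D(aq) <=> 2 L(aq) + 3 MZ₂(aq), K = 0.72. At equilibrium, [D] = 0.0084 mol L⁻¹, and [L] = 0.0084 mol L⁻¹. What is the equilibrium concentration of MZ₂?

[MZ₂] = 0.90 mol L⁻¹

(T is a pure liquid — omitted from K.)
At equilibrium, K = [L]²·[MZ₂]³ / [D]² = 0.72.
(0.0084)²·([MZ₂])³ / (0.0084)² = 0.72
[MZ₂]³ = 0.720 ⇒ [MZ₂] = 0.90 mol L⁻¹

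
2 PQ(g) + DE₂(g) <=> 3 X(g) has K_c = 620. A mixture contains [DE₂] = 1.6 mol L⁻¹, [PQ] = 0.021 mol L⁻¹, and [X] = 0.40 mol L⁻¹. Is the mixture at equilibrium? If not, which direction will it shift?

no; Q < K, reaction proceeds forward

Q_c = [X]³ / ([PQ]²·[DE₂]) = (0.40)³ / ((0.021)²·(1.6)) = 91
Q_c = 91 < K_c = 620: net forward reaction.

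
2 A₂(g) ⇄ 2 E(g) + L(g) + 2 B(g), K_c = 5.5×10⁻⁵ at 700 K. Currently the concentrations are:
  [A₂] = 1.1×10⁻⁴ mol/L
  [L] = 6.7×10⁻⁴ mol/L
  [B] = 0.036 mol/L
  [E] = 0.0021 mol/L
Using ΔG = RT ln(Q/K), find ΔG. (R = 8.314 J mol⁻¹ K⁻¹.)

Q_c = [E]²·[L]·[B]² / [A₂]² = (0.0021)²·(6.7×10⁻⁴)·(0.036)² / (1.1×10⁻⁴)² = 3.16×10⁻⁴
ΔG = RT ln(Q_c/K_c) = (8.314 J mol⁻¹ K⁻¹)(700 K) × ln(3.16×10⁻⁴/5.5×10⁻⁵)
   = (5.820 kJ/mol)(1.748) = 10.2 kJ/mol
ΔG > 0, so the forward reaction is non-spontaneous (proceeds in reverse).

ΔG = 10.2 kJ/mol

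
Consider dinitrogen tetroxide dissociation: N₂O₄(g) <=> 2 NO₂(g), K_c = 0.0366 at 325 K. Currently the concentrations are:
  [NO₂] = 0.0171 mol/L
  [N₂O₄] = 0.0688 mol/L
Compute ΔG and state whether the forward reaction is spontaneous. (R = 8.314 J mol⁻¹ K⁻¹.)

ΔG = -5.82 kJ/mol; the forward reaction is spontaneous

Q_c = [NO₂]² / [N₂O₄] = (0.0171)² / (0.0688) = 0.00425
ΔG = RT ln(Q_c/K_c) = (8.314 J mol⁻¹ K⁻¹)(325 K) × ln(0.00425/0.0366)
   = (2.702 kJ/mol)(-2.153) = -5.82 kJ/mol
ΔG < 0, so the forward reaction is spontaneous (proceeds forward).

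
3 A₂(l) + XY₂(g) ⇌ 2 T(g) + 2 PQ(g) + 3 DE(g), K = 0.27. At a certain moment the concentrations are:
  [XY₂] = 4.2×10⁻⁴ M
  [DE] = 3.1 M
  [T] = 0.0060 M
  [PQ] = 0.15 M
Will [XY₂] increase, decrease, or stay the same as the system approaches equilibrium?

(A₂ is a pure liquid — omitted from Q.)
Q = [T]²·[PQ]²·[DE]³ / [XY₂] = (0.0060)²·(0.15)²·(3.1)³ / (4.2×10⁻⁴) = 0.057
Q = 0.057 < K = 0.27: net forward reaction.
XY₂ is a reactant, so it decreases.

decrease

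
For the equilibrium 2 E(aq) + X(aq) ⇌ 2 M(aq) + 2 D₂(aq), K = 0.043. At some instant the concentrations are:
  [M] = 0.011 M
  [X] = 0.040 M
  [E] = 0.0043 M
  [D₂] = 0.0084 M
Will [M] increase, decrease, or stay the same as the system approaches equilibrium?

increase

Q = [M]²·[D₂]² / ([E]²·[X]) = (0.011)²·(0.0084)² / ((0.0043)²·(0.040)) = 0.012
Q = 0.012 < K = 0.043: net forward reaction.
M is a product, so it increases.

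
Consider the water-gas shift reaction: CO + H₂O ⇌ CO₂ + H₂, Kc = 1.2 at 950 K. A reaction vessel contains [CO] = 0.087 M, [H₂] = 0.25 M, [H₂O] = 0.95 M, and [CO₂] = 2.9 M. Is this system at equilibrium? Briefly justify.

Qc = [CO₂]·[H₂] / ([CO]·[H₂O]) = (2.9)·(0.25) / ((0.087)·(0.95)) = 8.8
Qc = 8.8 > Kc = 1.2: net reverse reaction.

no; Q > K, reaction proceeds in reverse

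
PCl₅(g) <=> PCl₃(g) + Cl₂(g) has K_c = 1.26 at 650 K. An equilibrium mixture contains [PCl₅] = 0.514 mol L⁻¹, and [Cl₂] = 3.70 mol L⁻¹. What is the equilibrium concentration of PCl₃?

At equilibrium, K_c = [PCl₃]·[Cl₂] / [PCl₅] = 1.26.
([PCl₃])·(3.70) / (0.514) = 1.26
[PCl₃] = 0.175 mol L⁻¹

[PCl₃] = 0.175 mol L⁻¹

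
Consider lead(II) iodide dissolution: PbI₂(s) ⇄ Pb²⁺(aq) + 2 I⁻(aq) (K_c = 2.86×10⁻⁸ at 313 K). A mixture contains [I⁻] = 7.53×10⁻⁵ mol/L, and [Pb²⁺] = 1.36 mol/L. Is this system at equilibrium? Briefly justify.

no; Q < K, reaction proceeds forward

(PbI₂ is a pure solid — omitted from Q_c.)
Q_c = [Pb²⁺]·[I⁻]² = (1.36)·(7.53×10⁻⁵)² = 7.71×10⁻⁹
Q_c = 7.71×10⁻⁹ < K_c = 2.86×10⁻⁸: net forward reaction.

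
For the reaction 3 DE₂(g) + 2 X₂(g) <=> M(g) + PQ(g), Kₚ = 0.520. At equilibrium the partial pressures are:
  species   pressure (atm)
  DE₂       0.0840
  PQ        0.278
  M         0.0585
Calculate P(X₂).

At equilibrium, Kₚ = P(M)·P(PQ) / (P(DE₂)³·P(X₂)²) = 0.520.
(0.0585)·(0.278) / ((0.0840)³·(P(X₂))²) = 0.520
P(X₂)² = 52.8 ⇒ P(X₂) = 7.26 atm

P(X₂) = 7.26 atm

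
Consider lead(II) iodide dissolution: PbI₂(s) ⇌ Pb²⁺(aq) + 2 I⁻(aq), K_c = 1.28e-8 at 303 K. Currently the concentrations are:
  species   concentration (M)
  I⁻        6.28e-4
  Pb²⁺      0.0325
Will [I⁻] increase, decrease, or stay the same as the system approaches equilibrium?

(PbI₂ is a pure solid — omitted from Q_c.)
Q_c = [Pb²⁺]·[I⁻]² = (0.0325)·(6.28e-4)² = 1.28e-8
Q_c = 1.28e-8 = K_c; the system is at equilibrium.

stay the same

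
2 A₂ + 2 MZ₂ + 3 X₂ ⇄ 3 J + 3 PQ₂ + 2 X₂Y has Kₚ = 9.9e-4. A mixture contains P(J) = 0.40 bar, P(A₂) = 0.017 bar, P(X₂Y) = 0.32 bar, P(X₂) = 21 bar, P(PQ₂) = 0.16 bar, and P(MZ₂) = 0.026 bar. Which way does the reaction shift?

toward reactants

Qₚ = P(J)³·P(PQ₂)³·P(X₂Y)² / (P(A₂)²·P(MZ₂)²·P(X₂)³) = (0.40)³·(0.16)³·(0.32)² / ((0.017)²·(0.026)²·(21)³) = 0.015
Qₚ = 0.015 > Kₚ = 9.9e-4, so the reverse reaction proceeds.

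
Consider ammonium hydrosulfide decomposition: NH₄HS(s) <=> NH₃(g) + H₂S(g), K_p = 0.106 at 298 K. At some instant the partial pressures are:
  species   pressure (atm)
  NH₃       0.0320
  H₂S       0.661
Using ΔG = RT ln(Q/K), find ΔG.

ΔG = -3.99 kJ/mol

(NH₄HS is a pure solid — omitted from Q_p.)
Q_p = P(NH₃)·P(H₂S) = (0.0320)·(0.661) = 0.0212
ΔG = RT ln(Q_p/K_p) = (8.314 J mol⁻¹ K⁻¹)(298 K) × ln(0.0212/0.106)
   = (2.478 kJ/mol)(-1.609) = -3.99 kJ/mol
ΔG < 0, so the forward reaction is spontaneous (proceeds forward).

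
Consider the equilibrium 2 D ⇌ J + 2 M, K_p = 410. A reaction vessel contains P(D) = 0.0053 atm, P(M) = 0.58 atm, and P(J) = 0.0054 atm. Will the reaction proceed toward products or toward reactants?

Q_p = P(J)·P(M)² / P(D)² = (0.0054)·(0.58)² / (0.0053)² = 65
Q_p = 65 < K_p = 410, so the forward reaction proceeds.

toward products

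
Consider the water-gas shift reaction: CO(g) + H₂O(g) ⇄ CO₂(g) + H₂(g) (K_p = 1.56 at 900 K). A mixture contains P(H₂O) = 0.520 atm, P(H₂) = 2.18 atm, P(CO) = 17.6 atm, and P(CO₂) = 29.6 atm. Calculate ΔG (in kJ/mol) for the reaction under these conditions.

Q_p = P(CO₂)·P(H₂) / (P(CO)·P(H₂O)) = (29.6)·(2.18) / ((17.6)·(0.520)) = 7.05
ΔG = RT ln(Q_p/K_p) = (8.314 J mol⁻¹ K⁻¹)(900 K) × ln(7.05/1.56)
   = (7.483 kJ/mol)(1.508) = 11.3 kJ/mol
ΔG > 0, so the forward reaction is non-spontaneous (proceeds in reverse).

ΔG = 11.3 kJ/mol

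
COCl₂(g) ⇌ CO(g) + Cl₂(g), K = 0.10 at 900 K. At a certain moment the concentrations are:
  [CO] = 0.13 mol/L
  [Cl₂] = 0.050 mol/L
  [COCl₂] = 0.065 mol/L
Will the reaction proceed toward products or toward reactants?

neither direction; the system is at equilibrium

Q = [CO]·[Cl₂] / [COCl₂] = (0.13)·(0.050) / (0.065) = 0.10
Q = 0.10 = K, so the system is already at equilibrium.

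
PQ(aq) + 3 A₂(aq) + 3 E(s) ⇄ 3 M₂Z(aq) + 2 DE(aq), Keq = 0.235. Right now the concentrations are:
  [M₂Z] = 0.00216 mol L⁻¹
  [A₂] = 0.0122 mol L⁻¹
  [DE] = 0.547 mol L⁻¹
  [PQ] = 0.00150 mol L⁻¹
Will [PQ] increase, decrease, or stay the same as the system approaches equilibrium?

(E is a pure solid — omitted from Q.)
Q = [M₂Z]³·[DE]² / ([PQ]·[A₂]³) = (0.00216)³·(0.547)² / ((0.00150)·(0.0122)³) = 1.11
Q = 1.11 > Keq = 0.235: net reverse reaction.
PQ is a reactant, so it increases.

increase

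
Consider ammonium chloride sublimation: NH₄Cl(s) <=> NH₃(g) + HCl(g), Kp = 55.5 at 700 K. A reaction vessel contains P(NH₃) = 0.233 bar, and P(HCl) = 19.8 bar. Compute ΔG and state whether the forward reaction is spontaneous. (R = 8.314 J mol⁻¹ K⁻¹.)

(NH₄Cl is a pure solid — omitted from Qp.)
Qp = P(NH₃)·P(HCl) = (0.233)·(19.8) = 4.61
ΔG = RT ln(Qp/Kp) = (8.314 J mol⁻¹ K⁻¹)(700 K) × ln(4.61/55.5)
   = (5.820 kJ/mol)(-2.488) = -14.5 kJ/mol
ΔG < 0, so the forward reaction is spontaneous (proceeds forward).

ΔG = -14.5 kJ/mol; the forward reaction is spontaneous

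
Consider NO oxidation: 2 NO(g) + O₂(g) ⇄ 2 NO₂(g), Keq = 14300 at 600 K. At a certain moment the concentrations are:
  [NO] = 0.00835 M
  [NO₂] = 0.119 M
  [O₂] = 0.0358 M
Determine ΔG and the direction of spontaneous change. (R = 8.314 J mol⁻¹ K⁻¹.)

ΔG = -4.61 kJ/mol; the forward reaction is spontaneous

Q = [NO₂]² / ([NO]²·[O₂]) = (0.119)² / ((0.00835)²·(0.0358)) = 5670
ΔG = RT ln(Q/Keq) = (8.314 J mol⁻¹ K⁻¹)(600 K) × ln(5670/14300)
   = (4.988 kJ/mol)(-0.9251) = -4.61 kJ/mol
ΔG < 0, so the forward reaction is spontaneous (proceeds forward).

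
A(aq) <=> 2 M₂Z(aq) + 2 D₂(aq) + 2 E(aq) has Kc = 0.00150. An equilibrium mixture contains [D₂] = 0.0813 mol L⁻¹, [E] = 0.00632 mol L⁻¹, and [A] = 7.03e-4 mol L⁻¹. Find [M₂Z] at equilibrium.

[M₂Z] = 2.00 mol L⁻¹

At equilibrium, Kc = [M₂Z]²·[D₂]²·[E]² / [A] = 0.00150.
([M₂Z])²·(0.0813)²·(0.00632)² / (7.03e-4) = 0.00150
[M₂Z]² = 3.99 ⇒ [M₂Z] = 2.00 mol L⁻¹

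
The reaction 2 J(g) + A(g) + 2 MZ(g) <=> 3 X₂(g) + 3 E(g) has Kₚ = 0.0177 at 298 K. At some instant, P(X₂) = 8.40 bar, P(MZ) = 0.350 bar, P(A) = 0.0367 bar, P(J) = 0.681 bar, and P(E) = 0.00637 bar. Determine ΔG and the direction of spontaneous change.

ΔG = 3.53 kJ/mol; the forward reaction is non-spontaneous

Qₚ = P(X₂)³·P(E)³ / (P(J)²·P(A)·P(MZ)²) = (8.40)³·(0.00637)³ / ((0.681)²·(0.0367)·(0.350)²) = 0.0735
ΔG = RT ln(Qₚ/Kₚ) = (8.314 J mol⁻¹ K⁻¹)(298 K) × ln(0.0735/0.0177)
   = (2.478 kJ/mol)(1.424) = 3.53 kJ/mol
ΔG > 0, so the forward reaction is non-spontaneous (proceeds in reverse).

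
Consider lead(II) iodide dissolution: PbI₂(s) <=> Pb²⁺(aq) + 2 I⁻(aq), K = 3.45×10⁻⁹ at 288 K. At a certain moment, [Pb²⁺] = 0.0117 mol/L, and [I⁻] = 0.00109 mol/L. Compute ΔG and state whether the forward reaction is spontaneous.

(PbI₂ is a pure solid — omitted from Q.)
Q = [Pb²⁺]·[I⁻]² = (0.0117)·(0.00109)² = 1.39×10⁻⁸
ΔG = RT ln(Q/K) = (8.314 J mol⁻¹ K⁻¹)(288 K) × ln(1.39×10⁻⁸/3.45×10⁻⁹)
   = (2.394 kJ/mol)(1.394) = 3.34 kJ/mol
ΔG > 0, so the forward reaction is non-spontaneous (proceeds in reverse).

ΔG = 3.34 kJ/mol; the forward reaction is non-spontaneous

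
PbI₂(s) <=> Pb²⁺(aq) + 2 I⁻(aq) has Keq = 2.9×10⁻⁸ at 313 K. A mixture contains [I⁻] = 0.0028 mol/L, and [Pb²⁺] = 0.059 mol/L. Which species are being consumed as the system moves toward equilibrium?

Pb²⁺, I⁻ (products)

(PbI₂ is a pure solid — omitted from Q.)
Q = [Pb²⁺]·[I⁻]² = (0.059)·(0.0028)² = 4.6×10⁻⁷
Q = 4.6×10⁻⁷ > Keq = 2.9×10⁻⁸: net reverse reaction.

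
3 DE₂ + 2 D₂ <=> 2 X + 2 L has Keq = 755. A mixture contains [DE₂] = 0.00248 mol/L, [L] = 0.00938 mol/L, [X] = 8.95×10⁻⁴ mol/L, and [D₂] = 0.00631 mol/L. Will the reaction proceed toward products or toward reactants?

Q = [X]²·[L]² / ([DE₂]³·[D₂]²) = (8.95×10⁻⁴)²·(0.00938)² / ((0.00248)³·(0.00631)²) = 116
Q = 116 < Keq = 755, so the forward reaction proceeds.

in the forward direction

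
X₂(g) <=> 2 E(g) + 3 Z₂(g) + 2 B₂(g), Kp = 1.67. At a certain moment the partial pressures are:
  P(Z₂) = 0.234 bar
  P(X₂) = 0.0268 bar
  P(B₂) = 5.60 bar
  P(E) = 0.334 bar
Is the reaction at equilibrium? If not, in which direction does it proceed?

no net change (already at equilibrium)

Qp = P(E)²·P(Z₂)³·P(B₂)² / P(X₂) = (0.334)²·(0.234)³·(5.60)² / (0.0268) = 1.67
Qp = 1.67 = Kp, so the system is already at equilibrium.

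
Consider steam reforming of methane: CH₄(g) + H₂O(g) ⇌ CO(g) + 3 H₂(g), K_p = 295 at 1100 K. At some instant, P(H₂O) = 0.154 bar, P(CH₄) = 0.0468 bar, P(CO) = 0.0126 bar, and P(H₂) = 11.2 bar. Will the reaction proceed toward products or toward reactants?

Q_p = P(CO)·P(H₂)³ / (P(CH₄)·P(H₂O)) = (0.0126)·(11.2)³ / ((0.0468)·(0.154)) = 2460
Q_p = 2460 > K_p = 295, so the reverse reaction proceeds.

reverse (toward reactants)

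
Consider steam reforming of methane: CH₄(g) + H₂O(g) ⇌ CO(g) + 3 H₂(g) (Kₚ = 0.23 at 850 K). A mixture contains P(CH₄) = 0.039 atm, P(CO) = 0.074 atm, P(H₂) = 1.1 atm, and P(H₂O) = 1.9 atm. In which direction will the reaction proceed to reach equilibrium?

in the reverse direction

Qₚ = P(CO)·P(H₂)³ / (P(CH₄)·P(H₂O)) = (0.074)·(1.1)³ / ((0.039)·(1.9)) = 1.3
Qₚ = 1.3 > Kₚ = 0.23, so the reverse reaction proceeds.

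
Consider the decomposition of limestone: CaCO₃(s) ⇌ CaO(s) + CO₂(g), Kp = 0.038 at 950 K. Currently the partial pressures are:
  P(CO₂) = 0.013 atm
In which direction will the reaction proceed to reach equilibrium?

(CaCO₃, CaO are pure solids — omitted from Qp.)
Qp = P(CO₂) = 0.013
Qp = 0.013 < Kp = 0.038, so the forward reaction proceeds.

in the forward direction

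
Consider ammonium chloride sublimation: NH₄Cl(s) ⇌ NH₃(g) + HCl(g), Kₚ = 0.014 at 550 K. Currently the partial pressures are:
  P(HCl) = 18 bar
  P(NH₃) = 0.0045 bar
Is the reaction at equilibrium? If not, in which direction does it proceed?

(NH₄Cl is a pure solid — omitted from Qₚ.)
Qₚ = P(NH₃)·P(HCl) = (0.0045)·(18) = 0.081
Qₚ = 0.081 > Kₚ = 0.014, so the reverse reaction proceeds.

in the reverse direction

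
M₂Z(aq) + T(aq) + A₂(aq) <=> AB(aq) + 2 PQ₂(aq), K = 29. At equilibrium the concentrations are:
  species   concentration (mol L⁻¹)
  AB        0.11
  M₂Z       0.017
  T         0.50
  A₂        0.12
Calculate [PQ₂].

[PQ₂] = 0.52 mol L⁻¹

At equilibrium, K = [AB]·[PQ₂]² / ([M₂Z]·[T]·[A₂]) = 29.
(0.11)·([PQ₂])² / ((0.017)·(0.50)·(0.12)) = 29
[PQ₂]² = 0.269 ⇒ [PQ₂] = 0.52 mol L⁻¹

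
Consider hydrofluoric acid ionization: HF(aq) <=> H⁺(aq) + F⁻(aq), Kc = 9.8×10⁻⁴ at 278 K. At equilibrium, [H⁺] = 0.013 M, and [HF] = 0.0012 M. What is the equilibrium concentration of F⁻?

[F⁻] = 9.0×10⁻⁵ M

At equilibrium, Kc = [H⁺]·[F⁻] / [HF] = 9.8×10⁻⁴.
(0.013)·([F⁻]) / (0.0012) = 9.8×10⁻⁴
[F⁻] = 9.05×10⁻⁵ = 9.0×10⁻⁵ M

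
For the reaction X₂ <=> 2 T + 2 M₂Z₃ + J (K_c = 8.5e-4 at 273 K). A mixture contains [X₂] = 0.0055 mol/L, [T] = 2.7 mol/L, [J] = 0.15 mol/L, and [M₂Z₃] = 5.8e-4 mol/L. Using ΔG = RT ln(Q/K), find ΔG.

ΔG = -5.77 kJ/mol

Q_c = [T]²·[M₂Z₃]²·[J] / [X₂] = (2.7)²·(5.8e-4)²·(0.15) / (0.0055) = 6.69e-5
ΔG = RT ln(Q_c/K_c) = (8.314 J mol⁻¹ K⁻¹)(273 K) × ln(6.69e-5/8.5e-4)
   = (2.270 kJ/mol)(-2.542) = -5.77 kJ/mol
ΔG < 0, so the forward reaction is spontaneous (proceeds forward).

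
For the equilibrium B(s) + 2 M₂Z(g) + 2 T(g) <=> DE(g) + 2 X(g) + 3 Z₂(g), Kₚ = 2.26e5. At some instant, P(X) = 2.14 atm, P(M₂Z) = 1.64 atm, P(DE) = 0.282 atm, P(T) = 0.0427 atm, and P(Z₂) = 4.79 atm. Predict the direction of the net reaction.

to the right

(B is a pure solid — omitted from Qₚ.)
Qₚ = P(DE)·P(X)²·P(Z₂)³ / (P(M₂Z)²·P(T)²) = (0.282)·(2.14)²·(4.79)³ / ((1.64)²·(0.0427)²) = 28900
Qₚ = 28900 < Kₚ = 2.26e5, so the forward reaction proceeds.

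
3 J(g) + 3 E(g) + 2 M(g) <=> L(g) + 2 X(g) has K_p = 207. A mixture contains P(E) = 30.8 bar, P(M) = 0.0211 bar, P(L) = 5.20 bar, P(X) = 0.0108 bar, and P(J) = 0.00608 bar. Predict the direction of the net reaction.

no net change (already at equilibrium)

Q_p = P(L)·P(X)² / (P(J)³·P(E)³·P(M)²) = (5.20)·(0.0108)² / ((0.00608)³·(30.8)³·(0.0211)²) = 207
Q_p = 207 = K_p, so the system is already at equilibrium.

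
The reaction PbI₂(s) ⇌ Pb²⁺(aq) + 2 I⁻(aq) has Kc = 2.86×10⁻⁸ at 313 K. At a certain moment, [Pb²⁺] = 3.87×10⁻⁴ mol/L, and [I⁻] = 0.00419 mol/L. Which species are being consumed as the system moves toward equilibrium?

PbI₂ (reactants)

(PbI₂ is a pure solid — omitted from Qc.)
Qc = [Pb²⁺]·[I⁻]² = (3.87×10⁻⁴)·(0.00419)² = 6.79×10⁻⁹
Qc = 6.79×10⁻⁹ < Kc = 2.86×10⁻⁸: net forward reaction.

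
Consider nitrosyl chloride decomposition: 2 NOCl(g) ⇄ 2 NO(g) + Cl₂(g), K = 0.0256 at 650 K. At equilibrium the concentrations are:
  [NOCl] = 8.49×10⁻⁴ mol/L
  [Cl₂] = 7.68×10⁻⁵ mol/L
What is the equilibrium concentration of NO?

[NO] = 0.0155 mol/L

At equilibrium, K = [NO]²·[Cl₂] / [NOCl]² = 0.0256.
([NO])²·(7.68×10⁻⁵) / (8.49×10⁻⁴)² = 0.0256
[NO]² = 2.40×10⁻⁴ ⇒ [NO] = 0.0155 mol/L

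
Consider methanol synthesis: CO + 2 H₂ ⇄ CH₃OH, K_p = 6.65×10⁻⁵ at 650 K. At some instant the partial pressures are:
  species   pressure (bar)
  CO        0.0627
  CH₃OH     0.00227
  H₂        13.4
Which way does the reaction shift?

in the reverse direction

Q_p = P(CH₃OH) / (P(CO)·P(H₂)²) = (0.00227) / ((0.0627)·(13.4)²) = 2.02×10⁻⁴
Q_p = 2.02×10⁻⁴ > K_p = 6.65×10⁻⁵, so the reverse reaction proceeds.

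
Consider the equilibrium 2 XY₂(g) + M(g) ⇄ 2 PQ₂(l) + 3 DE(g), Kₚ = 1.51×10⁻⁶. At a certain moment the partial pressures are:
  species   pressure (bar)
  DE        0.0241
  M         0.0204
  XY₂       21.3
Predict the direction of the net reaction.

(PQ₂ is a pure liquid — omitted from Qₚ.)
Qₚ = P(DE)³ / (P(XY₂)²·P(M)) = (0.0241)³ / ((21.3)²·(0.0204)) = 1.51×10⁻⁶
Qₚ = 1.51×10⁻⁶ = Kₚ, so the system is already at equilibrium.

neither direction; the system is at equilibrium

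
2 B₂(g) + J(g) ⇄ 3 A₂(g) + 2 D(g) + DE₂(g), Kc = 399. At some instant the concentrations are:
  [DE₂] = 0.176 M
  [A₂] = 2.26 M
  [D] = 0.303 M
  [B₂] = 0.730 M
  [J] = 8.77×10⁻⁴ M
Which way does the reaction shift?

no net change (already at equilibrium)

Qc = [A₂]³·[D]²·[DE₂] / ([B₂]²·[J]) = (2.26)³·(0.303)²·(0.176) / ((0.730)²·(8.77×10⁻⁴)) = 399
Qc = 399 = Kc, so the system is already at equilibrium.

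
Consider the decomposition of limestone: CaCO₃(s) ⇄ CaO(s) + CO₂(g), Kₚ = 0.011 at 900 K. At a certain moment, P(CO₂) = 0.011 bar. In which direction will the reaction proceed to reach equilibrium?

no net change (already at equilibrium)

(CaCO₃, CaO are pure solids — omitted from Qₚ.)
Qₚ = P(CO₂) = 0.011
Qₚ = 0.011 = Kₚ, so the system is already at equilibrium.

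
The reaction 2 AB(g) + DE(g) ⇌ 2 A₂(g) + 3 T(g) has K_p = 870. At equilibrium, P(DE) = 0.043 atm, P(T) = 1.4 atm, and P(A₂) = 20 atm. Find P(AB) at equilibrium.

P(AB) = 5.4 atm

At equilibrium, K_p = P(A₂)²·P(T)³ / (P(AB)²·P(DE)) = 870.
(20)²·(1.4)³ / ((P(AB))²·(0.043)) = 870
P(AB)² = 29.3 ⇒ P(AB) = 5.4 atm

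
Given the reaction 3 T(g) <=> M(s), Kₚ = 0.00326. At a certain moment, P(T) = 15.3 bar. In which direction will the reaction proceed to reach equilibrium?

in the forward direction

(M is a pure solid — omitted from Qₚ.)
Qₚ = 1 / P(T)³ = 1 / (15.3)³ = 2.79×10⁻⁴
Qₚ = 2.79×10⁻⁴ < Kₚ = 0.00326, so the forward reaction proceeds.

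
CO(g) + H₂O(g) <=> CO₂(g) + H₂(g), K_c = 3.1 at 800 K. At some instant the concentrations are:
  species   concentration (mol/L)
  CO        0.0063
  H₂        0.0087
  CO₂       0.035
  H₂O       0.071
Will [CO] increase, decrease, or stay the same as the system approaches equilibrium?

decrease

Q_c = [CO₂]·[H₂] / ([CO]·[H₂O]) = (0.035)·(0.0087) / ((0.0063)·(0.071)) = 0.68
Q_c = 0.68 < K_c = 3.1: net forward reaction.
CO is a reactant, so it decreases.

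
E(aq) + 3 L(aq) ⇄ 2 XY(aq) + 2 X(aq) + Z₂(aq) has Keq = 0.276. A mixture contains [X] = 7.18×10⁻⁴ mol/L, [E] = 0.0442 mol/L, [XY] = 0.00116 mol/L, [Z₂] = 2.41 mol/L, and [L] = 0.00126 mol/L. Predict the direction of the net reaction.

in the forward direction

Q = [XY]²·[X]²·[Z₂] / ([E]·[L]³) = (0.00116)²·(7.18×10⁻⁴)²·(2.41) / ((0.0442)·(0.00126)³) = 0.0189
Q = 0.0189 < Keq = 0.276, so the forward reaction proceeds.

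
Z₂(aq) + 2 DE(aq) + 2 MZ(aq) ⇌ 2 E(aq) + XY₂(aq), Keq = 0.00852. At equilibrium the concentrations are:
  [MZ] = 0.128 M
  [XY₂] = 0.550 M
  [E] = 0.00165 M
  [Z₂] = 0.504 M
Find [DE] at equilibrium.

[DE] = 0.146 M

At equilibrium, Keq = [E]²·[XY₂] / ([Z₂]·[DE]²·[MZ]²) = 0.00852.
(0.00165)²·(0.550) / ((0.504)·([DE])²·(0.128)²) = 0.00852
[DE]² = 0.0213 ⇒ [DE] = 0.146 M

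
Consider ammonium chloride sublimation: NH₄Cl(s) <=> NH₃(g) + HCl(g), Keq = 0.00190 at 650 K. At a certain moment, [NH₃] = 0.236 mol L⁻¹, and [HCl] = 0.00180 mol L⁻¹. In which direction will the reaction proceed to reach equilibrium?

(NH₄Cl is a pure solid — omitted from Q.)
Q = [NH₃]·[HCl] = (0.236)·(0.00180) = 4.25×10⁻⁴
Q = 4.25×10⁻⁴ < Keq = 0.00190, so the forward reaction proceeds.

forward (toward products)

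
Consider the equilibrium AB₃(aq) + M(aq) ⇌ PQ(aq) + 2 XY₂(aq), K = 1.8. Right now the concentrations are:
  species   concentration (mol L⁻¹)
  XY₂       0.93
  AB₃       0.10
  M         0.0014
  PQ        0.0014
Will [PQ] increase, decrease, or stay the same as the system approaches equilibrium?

Q = [PQ]·[XY₂]² / ([AB₃]·[M]) = (0.0014)·(0.93)² / ((0.10)·(0.0014)) = 8.6
Q = 8.6 > K = 1.8: net reverse reaction.
PQ is a product, so it decreases.

decrease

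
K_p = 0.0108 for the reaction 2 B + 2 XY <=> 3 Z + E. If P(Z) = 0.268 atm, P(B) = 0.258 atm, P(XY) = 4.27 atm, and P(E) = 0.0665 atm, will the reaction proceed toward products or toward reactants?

Q_p = P(Z)³·P(E) / (P(B)²·P(XY)²) = (0.268)³·(0.0665) / ((0.258)²·(4.27)²) = 0.00105
Q_p = 0.00105 < K_p = 0.0108, so the forward reaction proceeds.

toward products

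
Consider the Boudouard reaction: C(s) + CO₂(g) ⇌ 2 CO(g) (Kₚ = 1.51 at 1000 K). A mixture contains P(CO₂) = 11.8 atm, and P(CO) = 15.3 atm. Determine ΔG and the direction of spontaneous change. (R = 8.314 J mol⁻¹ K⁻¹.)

(C is a pure solid — omitted from Qₚ.)
Qₚ = P(CO)² / P(CO₂) = (15.3)² / (11.8) = 19.8
ΔG = RT ln(Qₚ/Kₚ) = (8.314 J mol⁻¹ K⁻¹)(1000 K) × ln(19.8/1.51)
   = (8.314 kJ/mol)(2.574) = 21.4 kJ/mol
ΔG > 0, so the forward reaction is non-spontaneous (proceeds in reverse).

ΔG = 21.4 kJ/mol; the forward reaction is non-spontaneous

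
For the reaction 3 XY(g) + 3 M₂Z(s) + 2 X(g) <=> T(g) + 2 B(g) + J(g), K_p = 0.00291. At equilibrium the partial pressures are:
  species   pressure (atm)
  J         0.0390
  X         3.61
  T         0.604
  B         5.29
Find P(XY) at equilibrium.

(M₂Z is a pure solid — omitted from K_p.)
At equilibrium, K_p = P(T)·P(B)²·P(J) / (P(XY)³·P(X)²) = 0.00291.
(0.604)·(5.29)²·(0.0390) / ((P(XY))³·(3.61)²) = 0.00291
P(XY)³ = 17.4 ⇒ P(XY) = 2.59 atm

P(XY) = 2.59 atm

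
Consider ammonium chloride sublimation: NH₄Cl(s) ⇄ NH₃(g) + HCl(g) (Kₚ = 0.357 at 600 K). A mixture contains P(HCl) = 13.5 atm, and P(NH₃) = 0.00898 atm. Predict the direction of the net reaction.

(NH₄Cl is a pure solid — omitted from Qₚ.)
Qₚ = P(NH₃)·P(HCl) = (0.00898)·(13.5) = 0.121
Qₚ = 0.121 < Kₚ = 0.357, so the forward reaction proceeds.

in the forward direction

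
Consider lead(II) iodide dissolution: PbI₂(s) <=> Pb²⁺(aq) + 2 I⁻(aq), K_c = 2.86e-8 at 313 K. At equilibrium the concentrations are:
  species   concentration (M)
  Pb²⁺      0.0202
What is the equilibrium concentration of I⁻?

(PbI₂ is a pure solid — omitted from K_c.)
At equilibrium, K_c = [Pb²⁺]·[I⁻]² = 2.86e-8.
(0.0202)·([I⁻])² = 2.86e-8
[I⁻]² = 1.42e-6 ⇒ [I⁻] = 0.00119 M

[I⁻] = 0.00119 M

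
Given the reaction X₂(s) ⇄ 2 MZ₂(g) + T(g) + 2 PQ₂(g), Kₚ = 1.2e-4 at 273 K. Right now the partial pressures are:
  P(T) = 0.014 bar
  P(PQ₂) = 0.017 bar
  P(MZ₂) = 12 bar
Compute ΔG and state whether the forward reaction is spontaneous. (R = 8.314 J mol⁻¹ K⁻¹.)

(X₂ is a pure solid — omitted from Qₚ.)
Qₚ = P(MZ₂)²·P(T)·P(PQ₂)² = (12)²·(0.014)·(0.017)² = 5.83e-4
ΔG = RT ln(Qₚ/Kₚ) = (8.314 J mol⁻¹ K⁻¹)(273 K) × ln(5.83e-4/1.2e-4)
   = (2.270 kJ/mol)(1.581) = 3.59 kJ/mol
ΔG > 0, so the forward reaction is non-spontaneous (proceeds in reverse).

ΔG = 3.59 kJ/mol; the forward reaction is non-spontaneous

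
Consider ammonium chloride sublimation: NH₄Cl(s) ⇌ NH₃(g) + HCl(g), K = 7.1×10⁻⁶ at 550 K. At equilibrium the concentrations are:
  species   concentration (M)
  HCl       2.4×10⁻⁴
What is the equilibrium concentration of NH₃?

(NH₄Cl is a pure solid — omitted from K.)
At equilibrium, K = [NH₃]·[HCl] = 7.1×10⁻⁶.
([NH₃])·(2.4×10⁻⁴) = 7.1×10⁻⁶
[NH₃] = 0.0296 = 0.030 M

[NH₃] = 0.030 M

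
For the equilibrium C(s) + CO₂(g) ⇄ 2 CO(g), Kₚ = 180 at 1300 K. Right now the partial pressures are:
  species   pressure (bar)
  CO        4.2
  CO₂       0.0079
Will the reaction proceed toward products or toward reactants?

to the left

(C is a pure solid — omitted from Qₚ.)
Qₚ = P(CO)² / P(CO₂) = (4.2)² / (0.0079) = 2200
Qₚ = 2200 > Kₚ = 180, so the reverse reaction proceeds.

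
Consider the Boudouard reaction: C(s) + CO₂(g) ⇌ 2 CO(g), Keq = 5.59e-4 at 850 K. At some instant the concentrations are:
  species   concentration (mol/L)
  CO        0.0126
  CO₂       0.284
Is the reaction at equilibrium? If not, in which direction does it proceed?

no net change (already at equilibrium)

(C is a pure solid — omitted from Q.)
Q = [CO]² / [CO₂] = (0.0126)² / (0.284) = 5.59e-4
Q = 5.59e-4 = Keq, so the system is already at equilibrium.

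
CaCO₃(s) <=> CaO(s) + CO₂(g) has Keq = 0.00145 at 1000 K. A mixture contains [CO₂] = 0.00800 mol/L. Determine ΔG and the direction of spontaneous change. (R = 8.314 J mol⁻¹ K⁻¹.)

(CaCO₃, CaO are pure solids — omitted from Q.)
Q = [CO₂] = 0.00800
ΔG = RT ln(Q/Keq) = (8.314 J mol⁻¹ K⁻¹)(1000 K) × ln(0.00800/0.00145)
   = (8.314 kJ/mol)(1.708) = 14.2 kJ/mol
ΔG > 0, so the forward reaction is non-spontaneous (proceeds in reverse).

ΔG = 14.2 kJ/mol; the forward reaction is non-spontaneous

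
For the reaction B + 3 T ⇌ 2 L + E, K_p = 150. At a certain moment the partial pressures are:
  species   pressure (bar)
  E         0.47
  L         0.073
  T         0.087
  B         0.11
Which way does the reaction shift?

Q_p = P(L)²·P(E) / (P(B)·P(T)³) = (0.073)²·(0.47) / ((0.11)·(0.087)³) = 35
Q_p = 35 < K_p = 150, so the forward reaction proceeds.

toward products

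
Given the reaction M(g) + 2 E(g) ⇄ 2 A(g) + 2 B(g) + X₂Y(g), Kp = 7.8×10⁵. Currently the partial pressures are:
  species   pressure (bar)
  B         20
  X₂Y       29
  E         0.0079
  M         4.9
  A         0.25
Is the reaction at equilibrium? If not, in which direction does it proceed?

Qp = P(A)²·P(B)²·P(X₂Y) / (P(M)·P(E)²) = (0.25)²·(20)²·(29) / ((4.9)·(0.0079)²) = 2.4×10⁶
Qp = 2.4×10⁶ > Kp = 7.8×10⁵, so the reverse reaction proceeds.

toward reactants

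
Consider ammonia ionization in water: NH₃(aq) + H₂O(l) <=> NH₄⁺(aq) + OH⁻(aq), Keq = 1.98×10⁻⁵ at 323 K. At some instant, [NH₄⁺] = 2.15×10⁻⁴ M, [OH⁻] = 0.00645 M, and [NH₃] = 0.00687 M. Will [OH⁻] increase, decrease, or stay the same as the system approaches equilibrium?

(H₂O is a pure liquid — omitted from Q.)
Q = [NH₄⁺]·[OH⁻] / [NH₃] = (2.15×10⁻⁴)·(0.00645) / (0.00687) = 2.02×10⁻⁴
Q = 2.02×10⁻⁴ > Keq = 1.98×10⁻⁵: net reverse reaction.
OH⁻ is a product, so it decreases.

decrease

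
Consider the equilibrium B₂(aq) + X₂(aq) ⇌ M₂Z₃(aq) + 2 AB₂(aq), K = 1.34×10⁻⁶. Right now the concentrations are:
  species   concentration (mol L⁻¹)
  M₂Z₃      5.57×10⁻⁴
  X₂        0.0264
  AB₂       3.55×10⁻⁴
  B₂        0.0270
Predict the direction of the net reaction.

to the right

Q = [M₂Z₃]·[AB₂]² / ([B₂]·[X₂]) = (5.57×10⁻⁴)·(3.55×10⁻⁴)² / ((0.0270)·(0.0264)) = 9.85×10⁻⁸
Q = 9.85×10⁻⁸ < K = 1.34×10⁻⁶, so the forward reaction proceeds.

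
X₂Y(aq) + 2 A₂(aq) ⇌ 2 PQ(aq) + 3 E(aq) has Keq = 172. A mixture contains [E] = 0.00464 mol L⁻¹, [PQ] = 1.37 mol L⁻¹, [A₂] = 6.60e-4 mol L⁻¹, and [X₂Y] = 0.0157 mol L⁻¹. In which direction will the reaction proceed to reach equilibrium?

Q = [PQ]²·[E]³ / ([X₂Y]·[A₂]²) = (1.37)²·(0.00464)³ / ((0.0157)·(6.60e-4)²) = 27.4
Q = 27.4 < Keq = 172, so the forward reaction proceeds.

forward (toward products)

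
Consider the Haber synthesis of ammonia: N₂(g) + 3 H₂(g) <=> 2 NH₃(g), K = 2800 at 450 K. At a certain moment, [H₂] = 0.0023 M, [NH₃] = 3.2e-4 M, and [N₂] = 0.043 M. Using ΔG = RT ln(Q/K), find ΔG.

ΔG = -9.95 kJ/mol

Q = [NH₃]² / ([N₂]·[H₂]³) = (3.2e-4)² / ((0.043)·(0.0023)³) = 196
ΔG = RT ln(Q/K) = (8.314 J mol⁻¹ K⁻¹)(450 K) × ln(196/2800)
   = (3.741 kJ/mol)(-2.659) = -9.95 kJ/mol
ΔG < 0, so the forward reaction is spontaneous (proceeds forward).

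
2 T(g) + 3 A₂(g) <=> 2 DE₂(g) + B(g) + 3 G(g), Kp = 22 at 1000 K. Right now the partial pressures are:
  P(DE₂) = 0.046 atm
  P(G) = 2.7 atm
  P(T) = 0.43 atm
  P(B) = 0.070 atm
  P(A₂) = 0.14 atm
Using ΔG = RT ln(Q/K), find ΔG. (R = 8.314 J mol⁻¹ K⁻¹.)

ΔG = -11.2 kJ/mol

Qp = P(DE₂)²·P(B)·P(G)³ / (P(T)²·P(A₂)³) = (0.046)²·(0.070)·(2.7)³ / ((0.43)²·(0.14)³) = 5.75
ΔG = RT ln(Qp/Kp) = (8.314 J mol⁻¹ K⁻¹)(1000 K) × ln(5.75/22)
   = (8.314 kJ/mol)(-1.342) = -11.2 kJ/mol
ΔG < 0, so the forward reaction is spontaneous (proceeds forward).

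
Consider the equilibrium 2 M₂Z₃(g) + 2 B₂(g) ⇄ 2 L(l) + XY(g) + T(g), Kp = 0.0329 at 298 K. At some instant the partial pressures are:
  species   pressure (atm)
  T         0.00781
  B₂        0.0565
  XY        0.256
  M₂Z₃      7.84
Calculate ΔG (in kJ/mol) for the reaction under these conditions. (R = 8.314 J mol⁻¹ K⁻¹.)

(L is a pure liquid — omitted from Qp.)
Qp = P(XY)·P(T) / (P(M₂Z₃)²·P(B₂)²) = (0.256)·(0.00781) / ((7.84)²·(0.0565)²) = 0.0102
ΔG = RT ln(Qp/Kp) = (8.314 J mol⁻¹ K⁻¹)(298 K) × ln(0.0102/0.0329)
   = (2.478 kJ/mol)(-1.171) = -2.90 kJ/mol
ΔG < 0, so the forward reaction is spontaneous (proceeds forward).

ΔG = -2.90 kJ/mol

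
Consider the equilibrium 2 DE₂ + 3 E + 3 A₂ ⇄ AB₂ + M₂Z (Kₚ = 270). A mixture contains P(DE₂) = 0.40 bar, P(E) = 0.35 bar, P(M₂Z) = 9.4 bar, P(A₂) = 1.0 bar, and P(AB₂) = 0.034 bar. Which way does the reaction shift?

Qₚ = P(AB₂)·P(M₂Z) / (P(DE₂)²·P(E)³·P(A₂)³) = (0.034)·(9.4) / ((0.40)²·(0.35)³·(1.0)³) = 47
Qₚ = 47 < Kₚ = 270, so the forward reaction proceeds.

toward products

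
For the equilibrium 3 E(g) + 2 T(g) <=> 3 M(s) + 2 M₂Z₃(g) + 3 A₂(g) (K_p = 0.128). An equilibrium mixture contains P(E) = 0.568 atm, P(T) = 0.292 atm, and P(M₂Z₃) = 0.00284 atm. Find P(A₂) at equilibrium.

P(A₂) = 6.28 atm

(M is a pure solid — omitted from K_p.)
At equilibrium, K_p = P(M₂Z₃)²·P(A₂)³ / (P(E)³·P(T)²) = 0.128.
(0.00284)²·(P(A₂))³ / ((0.568)³·(0.292)²) = 0.128
P(A₂)³ = 248 ⇒ P(A₂) = 6.28 atm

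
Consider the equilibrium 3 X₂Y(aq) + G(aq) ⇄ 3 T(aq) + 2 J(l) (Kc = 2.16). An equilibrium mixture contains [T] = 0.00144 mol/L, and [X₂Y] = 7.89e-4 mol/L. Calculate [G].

[G] = 2.81 mol/L

(J is a pure liquid — omitted from Kc.)
At equilibrium, Kc = [T]³ / ([X₂Y]³·[G]) = 2.16.
(0.00144)³ / ((7.89e-4)³·([G])) = 2.16
[G] = 2.81 mol/L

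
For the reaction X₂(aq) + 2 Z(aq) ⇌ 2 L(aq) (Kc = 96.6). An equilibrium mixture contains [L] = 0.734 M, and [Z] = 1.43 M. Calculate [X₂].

[X₂] = 0.00273 M

At equilibrium, Kc = [L]² / ([X₂]·[Z]²) = 96.6.
(0.734)² / (([X₂])·(1.43)²) = 96.6
[X₂] = 0.00273 M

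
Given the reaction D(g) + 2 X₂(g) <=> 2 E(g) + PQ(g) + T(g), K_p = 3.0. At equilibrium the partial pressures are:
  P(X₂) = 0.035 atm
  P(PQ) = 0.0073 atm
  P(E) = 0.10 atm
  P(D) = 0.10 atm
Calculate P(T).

P(T) = 5.0 atm

At equilibrium, K_p = P(E)²·P(PQ)·P(T) / (P(D)·P(X₂)²) = 3.0.
(0.10)²·(0.0073)·(P(T)) / ((0.10)·(0.035)²) = 3.0
P(T) = 5.03 = 5.0 atm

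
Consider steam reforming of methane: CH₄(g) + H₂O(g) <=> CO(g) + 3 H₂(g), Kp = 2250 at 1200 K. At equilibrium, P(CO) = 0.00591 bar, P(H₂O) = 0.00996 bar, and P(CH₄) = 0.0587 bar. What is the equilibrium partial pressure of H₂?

P(H₂) = 6.06 bar

At equilibrium, Kp = P(CO)·P(H₂)³ / (P(CH₄)·P(H₂O)) = 2250.
(0.00591)·(P(H₂))³ / ((0.0587)·(0.00996)) = 2250
P(H₂)³ = 223 ⇒ P(H₂) = 6.06 bar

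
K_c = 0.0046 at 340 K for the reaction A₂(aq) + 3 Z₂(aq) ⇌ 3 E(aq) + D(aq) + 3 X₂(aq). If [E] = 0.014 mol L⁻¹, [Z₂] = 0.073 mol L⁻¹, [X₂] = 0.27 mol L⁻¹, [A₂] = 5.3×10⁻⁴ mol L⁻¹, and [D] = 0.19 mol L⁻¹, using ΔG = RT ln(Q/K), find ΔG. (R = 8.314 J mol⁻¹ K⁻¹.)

Q_c = [E]³·[D]·[X₂]³ / ([A₂]·[Z₂]³) = (0.014)³·(0.19)·(0.27)³ / ((5.3×10⁻⁴)·(0.073)³) = 0.0498
ΔG = RT ln(Q_c/K_c) = (8.314 J mol⁻¹ K⁻¹)(340 K) × ln(0.0498/0.0046)
   = (2.827 kJ/mol)(2.382) = 6.73 kJ/mol
ΔG > 0, so the forward reaction is non-spontaneous (proceeds in reverse).

ΔG = 6.73 kJ/mol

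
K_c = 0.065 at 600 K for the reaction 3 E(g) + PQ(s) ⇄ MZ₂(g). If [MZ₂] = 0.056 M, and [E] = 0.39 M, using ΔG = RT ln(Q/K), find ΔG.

(PQ is a pure solid — omitted from Q_c.)
Q_c = [MZ₂] / [E]³ = (0.056) / (0.39)³ = 0.944
ΔG = RT ln(Q_c/K_c) = (8.314 J mol⁻¹ K⁻¹)(600 K) × ln(0.944/0.065)
   = (4.988 kJ/mol)(2.676) = 13.3 kJ/mol
ΔG > 0, so the forward reaction is non-spontaneous (proceeds in reverse).

ΔG = 13.3 kJ/mol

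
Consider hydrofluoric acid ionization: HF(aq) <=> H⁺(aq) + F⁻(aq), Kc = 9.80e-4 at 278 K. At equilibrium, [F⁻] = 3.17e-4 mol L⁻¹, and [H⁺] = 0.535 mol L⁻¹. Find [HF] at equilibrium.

At equilibrium, Kc = [H⁺]·[F⁻] / [HF] = 9.80e-4.
(0.535)·(3.17e-4) / ([HF]) = 9.80e-4
[HF] = 0.173 mol L⁻¹

[HF] = 0.173 mol L⁻¹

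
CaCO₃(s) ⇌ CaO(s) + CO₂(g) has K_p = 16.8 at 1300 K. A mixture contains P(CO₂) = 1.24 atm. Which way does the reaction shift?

(CaCO₃, CaO are pure solids — omitted from Q_p.)
Q_p = P(CO₂) = 1.24
Q_p = 1.24 < K_p = 16.8, so the forward reaction proceeds.

to the right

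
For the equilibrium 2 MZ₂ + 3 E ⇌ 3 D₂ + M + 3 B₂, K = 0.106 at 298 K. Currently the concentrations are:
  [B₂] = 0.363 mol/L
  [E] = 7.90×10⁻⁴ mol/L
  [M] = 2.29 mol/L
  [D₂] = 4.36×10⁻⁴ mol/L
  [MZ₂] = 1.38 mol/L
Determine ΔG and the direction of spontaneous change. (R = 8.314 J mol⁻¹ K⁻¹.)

Q = [D₂]³·[M]·[B₂]³ / ([MZ₂]²·[E]³) = (4.36×10⁻⁴)³·(2.29)·(0.363)³ / ((1.38)²·(7.90×10⁻⁴)³) = 0.00967
ΔG = RT ln(Q/K) = (8.314 J mol⁻¹ K⁻¹)(298 K) × ln(0.00967/0.106)
   = (2.478 kJ/mol)(-2.394) = -5.93 kJ/mol
ΔG < 0, so the forward reaction is spontaneous (proceeds forward).

ΔG = -5.93 kJ/mol; the forward reaction is spontaneous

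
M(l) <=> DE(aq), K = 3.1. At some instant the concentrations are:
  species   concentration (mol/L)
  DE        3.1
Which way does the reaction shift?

(M is a pure liquid — omitted from Q.)
Q = [DE] = 3.1
Q = 3.1 = K, so the system is already at equilibrium.

neither direction; the system is at equilibrium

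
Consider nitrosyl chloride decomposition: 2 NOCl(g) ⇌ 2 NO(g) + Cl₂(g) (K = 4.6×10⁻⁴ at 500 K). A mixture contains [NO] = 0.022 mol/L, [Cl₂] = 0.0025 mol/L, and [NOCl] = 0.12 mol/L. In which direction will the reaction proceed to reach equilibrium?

Q = [NO]²·[Cl₂] / [NOCl]² = (0.022)²·(0.0025) / (0.12)² = 8.4×10⁻⁵
Q = 8.4×10⁻⁵ < K = 4.6×10⁻⁴, so the forward reaction proceeds.

toward products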